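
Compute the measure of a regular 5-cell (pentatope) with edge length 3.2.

V = (3.2^4 / 4!) · √((4+1) / 2^4) ≈ 2.44238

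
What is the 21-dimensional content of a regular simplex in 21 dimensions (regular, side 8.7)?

For a regular n-simplex with edge a, V = (a^n / n!)·√((n+1)/2^n). With a=8.7, n=21: V ≈ 0.00340374.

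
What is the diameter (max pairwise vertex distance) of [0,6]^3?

Diagonal = √3 · 6 ≈ 10.3923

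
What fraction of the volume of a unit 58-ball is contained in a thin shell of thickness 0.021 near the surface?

Shell fraction = 1 - (1-0.021)^58 ≈ 0.707991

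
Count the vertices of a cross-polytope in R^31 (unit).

An n-cross-polytope has 2n vertices; here n = 31, giving 62.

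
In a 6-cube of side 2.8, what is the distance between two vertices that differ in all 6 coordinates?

||(2.8,2.8,...,2.8)|| = √(6)·2.8 ≈ 6.85857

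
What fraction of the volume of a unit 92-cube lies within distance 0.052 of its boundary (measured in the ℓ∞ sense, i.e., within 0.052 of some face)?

The inner cube has side 1-2·0.052 = 0.896 and volume (0.896)^92 ≈ 4.096e-05, so the shell holds 0.999959 of the volume.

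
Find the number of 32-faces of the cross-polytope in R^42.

f_32(42-orthoplex) = 2^33 · (42 choose 33) = 3830181483008491520.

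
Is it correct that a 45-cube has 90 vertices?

False. The 45-cube has 2^45 = 35184372088832 vertices.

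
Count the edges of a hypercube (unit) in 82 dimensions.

The 82-cube has n·2^(n-1) = 82·2^81 = 82·2417851639229258349412352 = 198263834416799184651812864 edges.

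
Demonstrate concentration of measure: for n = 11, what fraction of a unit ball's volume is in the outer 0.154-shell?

1 - (1-0.154)^11 ≈ 0.841118 ≈ 84.11%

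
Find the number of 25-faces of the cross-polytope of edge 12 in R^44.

Number of 25-faces = 2^(25+1) · C(44,25+1) = 67108864 · 1029530696964 = 69090635526382288896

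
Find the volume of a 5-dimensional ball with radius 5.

The n-ball volume is π^(n/2)·r^n/Γ(n/2+1). With n=5, r=5: V = 5000·π^2/3 ≈ 16449.3.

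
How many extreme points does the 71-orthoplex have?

An n-cross-polytope has 2n vertices; here n = 71, giving 142.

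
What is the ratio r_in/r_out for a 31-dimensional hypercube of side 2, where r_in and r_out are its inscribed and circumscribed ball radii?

Ratio = (s/2)/(s√31/2) = 31^(-1/2) ≈ 0.179605.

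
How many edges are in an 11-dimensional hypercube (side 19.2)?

Number of 1-faces = C(11,1) · 2^(11-1) = 11 · 1024 = 11264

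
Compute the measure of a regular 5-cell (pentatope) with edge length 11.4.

For a regular n-simplex with edge a, V = (a^n / n!)·√((n+1)/2^n). With a=11.4, n=4: V ≈ 393.399.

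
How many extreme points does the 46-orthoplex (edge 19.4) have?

The vertices are ±e_1, ..., ±e_46, so there are 2·46 = 92.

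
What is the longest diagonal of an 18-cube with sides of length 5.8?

||(5.8,5.8,...,5.8)|| = √(18)·5.8 ≈ 24.6073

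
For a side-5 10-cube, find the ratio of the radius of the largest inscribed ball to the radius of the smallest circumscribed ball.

r_in / r_out = (5/2) / (5√10/2) = 1/√10 ≈ 0.316228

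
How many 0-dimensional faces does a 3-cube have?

f_0(3-cube) = (3 choose 0) · 2^3 = 8.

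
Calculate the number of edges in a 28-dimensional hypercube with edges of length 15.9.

Each of the 2^28 = 268435456 vertices has degree 28; total edges = 28·2^28/2 = 3758096384.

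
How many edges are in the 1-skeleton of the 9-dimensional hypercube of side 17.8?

An n-cube has n·2^(n-1) edges. With n = 9: 9·256 = 2304.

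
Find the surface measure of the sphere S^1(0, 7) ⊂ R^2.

The surface area of an n-ball is 2π^(n/2) r^(n-1) / Γ(n/2). For n=2, r=7: 2πr = 2π·7 ≈ 43.9823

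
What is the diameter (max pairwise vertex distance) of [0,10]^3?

Diagonal = √3 · 10 ≈ 17.3205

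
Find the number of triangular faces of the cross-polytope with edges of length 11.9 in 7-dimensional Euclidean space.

An n-cross-polytope has 2^(k+1)·C(n,k+1) k-faces. Here 2^3·C(7,3) = 8·35 = 280.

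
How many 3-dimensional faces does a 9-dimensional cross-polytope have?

An n-cross-polytope has 2^(k+1)·C(n,k+1) k-faces. Here 2^4·C(9,4) = 16·126 = 2016.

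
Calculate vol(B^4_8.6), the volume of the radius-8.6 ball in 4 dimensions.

V_4(8.6) = π^(4/2) · (8.6)^4 / Γ(4/2 + 1) ≈ 26993.8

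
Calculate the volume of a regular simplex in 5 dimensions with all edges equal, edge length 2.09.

Volume = 2.09^5 · √(6/2^5) / 5! ≈ 0.143897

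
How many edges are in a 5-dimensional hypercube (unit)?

Number of 1-faces = C(5,1) · 2^(5-1) = 5 · 16 = 80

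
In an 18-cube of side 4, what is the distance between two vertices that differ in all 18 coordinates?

The space diagonal of an n-cube of side s is s√n. Here 4·√18 ≈ 16.9706.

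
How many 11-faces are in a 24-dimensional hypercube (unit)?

Choose 11 of 24 axes to span the face (C(24,11) = 2496144 ways), then fix each of the remaining 13 coordinates at one of its two extreme values (2^13 = 8192 ways): 2496144·8192 = 20448411648.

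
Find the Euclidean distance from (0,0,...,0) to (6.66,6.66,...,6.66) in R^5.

The space diagonal of an n-cube of side s is s√n. Here 6.66·√5 ≈ 14.8922.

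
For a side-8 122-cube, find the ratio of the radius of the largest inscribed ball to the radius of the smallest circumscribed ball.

For an n-cube of any side s, the inradius is s/2 and the circumradius is s√n/2, so the ratio is 1/√122 ≈ 0.0905357.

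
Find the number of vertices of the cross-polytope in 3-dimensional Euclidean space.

An n-cross-polytope has 2^(k+1)·C(n,k+1) k-faces. Here 2^1·C(3,1) = 2·3 = 6.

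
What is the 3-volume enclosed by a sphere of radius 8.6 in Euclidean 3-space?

V_3(8.6) = π^(3/2) · (8.6)^3 / Γ(3/2 + 1) ≈ 2664.31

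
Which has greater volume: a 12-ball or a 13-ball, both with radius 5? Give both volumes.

V_12(5) ≈ 3.25992e+08. V_13(5) ≈ 1.11161e+09. The 13-ball is larger.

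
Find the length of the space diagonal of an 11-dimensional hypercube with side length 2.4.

Diagonal = √11 · 2.4 ≈ 7.9599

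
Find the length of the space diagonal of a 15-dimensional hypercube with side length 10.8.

||(10.8,10.8,...,10.8)|| = √(15)·10.8 ≈ 41.8282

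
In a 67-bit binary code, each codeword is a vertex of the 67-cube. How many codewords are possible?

Number of vertices = 2^67 = 147573952589676412928.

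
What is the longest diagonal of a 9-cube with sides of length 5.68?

Diagonal = √9 · 5.68 = 17.04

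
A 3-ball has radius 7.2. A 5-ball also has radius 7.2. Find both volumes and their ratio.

V_3(7.2) ≈ 1563.46. V_5(7.2) ≈ 101850. Ratio V_3/V_5 ≈ 0.01535.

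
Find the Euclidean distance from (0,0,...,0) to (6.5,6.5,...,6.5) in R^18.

The space diagonal of an n-cube of side s is s√n. Here 6.5·√18 ≈ 27.5772.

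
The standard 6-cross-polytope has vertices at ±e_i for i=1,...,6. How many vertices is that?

An n-cross-polytope has 2n vertices; here n = 6, giving 12.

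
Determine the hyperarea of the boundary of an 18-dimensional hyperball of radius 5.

S_18(5) = 2·π^(18/2)·(5)^17 / Γ(18/2) = 152587890625·π^9/4032 ≈ 1.1281e+12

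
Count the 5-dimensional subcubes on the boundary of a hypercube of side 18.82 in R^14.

Choose 5 of 14 axes to span the face (C(14,5) = 2002 ways), then fix each of the remaining 9 coordinates at one of its two extreme values (2^9 = 512 ways): 2002·512 = 1025024.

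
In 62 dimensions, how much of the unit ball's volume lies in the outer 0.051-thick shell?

V(inner)/V(outer) = ((1-0.051)/1)^62 ≈ 0.03895, so the shell fraction is 0.96105.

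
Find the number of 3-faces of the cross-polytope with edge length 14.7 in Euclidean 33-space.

Number of 3-faces = 2^(3+1) · C(33,3+1) = 16 · 40920 = 654720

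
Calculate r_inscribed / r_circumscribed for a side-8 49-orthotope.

For an n-cube of any side s, the inradius is s/2 and the circumradius is s√n/2, so the ratio is 1/√49 ≈ 0.142857.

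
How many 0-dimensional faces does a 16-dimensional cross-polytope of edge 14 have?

Number of 0-faces = 2^(0+1) · C(16,0+1) = 2 · 16 = 32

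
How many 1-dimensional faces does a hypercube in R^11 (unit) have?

An n-cube has C(n,k)·2^(n-k) k-faces. Here C(11,1)·2^10 = 11·1024 = 11264.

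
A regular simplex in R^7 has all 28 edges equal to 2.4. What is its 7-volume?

Volume = 2.4^7 · √(8/2^7) / 7! ≈ 0.0227504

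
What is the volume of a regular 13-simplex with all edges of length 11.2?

V = (11.2^13 / 13!) · √((13+1) / 2^13) ≈ 289.683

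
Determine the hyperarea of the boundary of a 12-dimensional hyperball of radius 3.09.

|∂B_12(3.09)| ≈ 3.92908e+06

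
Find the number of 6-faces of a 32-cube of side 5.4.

Choose 6 of 32 axes to span the face (C(32,6) = 906192 ways), then fix each of the remaining 26 coordinates at one of its two extreme values (2^26 = 67108864 ways): 906192·67108864 = 60813515685888.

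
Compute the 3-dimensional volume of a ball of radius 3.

V_3(3) = π^(3/2) · (3)^3 / Γ(3/2 + 1) = 36·π ≈ 113.097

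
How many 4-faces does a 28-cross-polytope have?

Number of 4-faces = 2^(4+1) · C(28,4+1) = 32 · 98280 = 3144960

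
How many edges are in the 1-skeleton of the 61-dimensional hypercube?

An n-cube has n·2^(n-1) edges. With n = 61: 61·1152921504606846976 = 70328211781017665536.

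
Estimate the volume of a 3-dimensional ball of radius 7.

Volume = π^{3/2}·(7)^3/Γ(5/2) = 1372·π/3 ≈ 1436.76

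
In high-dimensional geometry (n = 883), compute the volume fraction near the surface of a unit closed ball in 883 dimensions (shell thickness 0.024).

1 - (1-0.024)^883 ≈ 1 - 4.833e-10 ≈ (100 - 4.83e-08)%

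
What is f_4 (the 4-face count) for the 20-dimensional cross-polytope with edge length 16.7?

Each 4-face is the convex hull of 5 vertices, one chosen as ±e_i from each of 5 distinct axes: 2^5·C(20,5) = 496128.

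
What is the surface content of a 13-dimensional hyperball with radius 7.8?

The surface area of an n-ball is 2π^(n/2) r^(n-1) / Γ(n/2). For n=13, r=7.8: 6.00371e+11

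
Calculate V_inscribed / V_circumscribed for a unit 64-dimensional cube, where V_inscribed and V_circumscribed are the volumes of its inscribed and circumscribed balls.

The radii are 1/2 and 1√64/2, so the volume ratio is (1/√64)^64 = 64^{-64/2} ≈ 1.59309e-58.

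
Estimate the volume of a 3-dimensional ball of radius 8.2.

Volume = π^{3/2}·(8.2)^3/Γ(5/2) ≈ 2309.56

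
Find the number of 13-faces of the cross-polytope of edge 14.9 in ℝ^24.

An n-cross-polytope has 2^(k+1)·C(n,k+1) k-faces. Here 2^14·C(24,14) = 16384·1961256 = 32133218304.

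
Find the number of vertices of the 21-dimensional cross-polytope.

An n-cross-polytope has 2n vertices; here n = 21, giving 42.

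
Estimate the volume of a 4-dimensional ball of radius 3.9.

V_4(3.9) = π^(4/2) · (3.9)^4 / Γ(4/2 + 1) ≈ 1141.64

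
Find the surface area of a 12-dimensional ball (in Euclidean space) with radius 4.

|∂B_12(4)| = 1048576·π^6/15 ≈ 6.7206e+07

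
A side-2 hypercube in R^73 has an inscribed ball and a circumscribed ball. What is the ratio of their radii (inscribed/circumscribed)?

Ratio = (s/2)/(s√73/2) = 73^(-1/2) ≈ 0.117041.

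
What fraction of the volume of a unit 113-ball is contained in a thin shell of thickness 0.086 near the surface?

Shell fraction = 1 - (1-0.086)^113 ≈ 0.999961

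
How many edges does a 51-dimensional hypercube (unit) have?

Number of 1-faces = C(51,1)·2^(51-1) = 51·1125899906842624 = 57420895248973824.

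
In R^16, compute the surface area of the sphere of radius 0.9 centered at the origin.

The surface area of an n-ball is 2π^(n/2) r^(n-1) / Γ(n/2). For n=16, r=0.9: 0.77524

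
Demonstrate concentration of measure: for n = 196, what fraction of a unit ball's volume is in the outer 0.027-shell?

1 - (1-0.027)^196 ≈ 0.995321 ≈ 99.53%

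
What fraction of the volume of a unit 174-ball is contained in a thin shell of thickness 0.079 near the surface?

V(inner)/V(outer) = ((1-0.079)/1)^174 ≈ 6.042e-07, so the shell fraction is 0.9999993958.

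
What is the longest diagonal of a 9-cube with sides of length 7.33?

Diagonal = √9 · 7.33 = 21.99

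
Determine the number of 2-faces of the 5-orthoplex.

f_2(5-orthoplex) = 2^3 · (5 choose 3) = 80.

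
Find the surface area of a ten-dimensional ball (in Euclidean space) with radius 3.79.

The surface area of an n-ball is 2π^(n/2) r^(n-1) / Γ(n/2). For n=10, r=3.79: 4.11454e+06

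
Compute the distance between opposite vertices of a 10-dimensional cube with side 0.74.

d = √(0.74² + 0.74² + ... + 0.74²) [10 terms] = √(10·0.74²) = 0.74√10 ≈ 2.34009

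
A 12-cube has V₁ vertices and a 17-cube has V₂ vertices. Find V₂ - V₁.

V₁ = 2^12 = 4096. V₂ = 2^17 = 131072. V₂ - V₁ = 126976.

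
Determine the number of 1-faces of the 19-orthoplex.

Number of 1-faces = 2^(1+1) · C(19,1+1) = 4 · 171 = 684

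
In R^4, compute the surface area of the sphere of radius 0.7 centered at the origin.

|∂B_4(0.7)| ≈ 6.77055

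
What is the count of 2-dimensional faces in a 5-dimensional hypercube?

Choose 2 of 5 axes to span the face (C(5,2) = 10 ways), then fix each of the remaining 3 coordinates at one of its two extreme values (2^3 = 8 ways): 10·8 = 80.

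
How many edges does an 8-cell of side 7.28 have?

Number of 1-faces = C(4,1)·2^(4-1) = 4·8 = 32.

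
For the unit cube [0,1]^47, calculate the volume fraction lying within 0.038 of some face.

Shell fraction = 1 - (1-0.076)^47 ≈ 0.975645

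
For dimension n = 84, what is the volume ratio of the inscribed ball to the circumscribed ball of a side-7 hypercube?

V_in/V_out = n^(-n/2) = 84^(-84/2) ≈ 1.5145e-81.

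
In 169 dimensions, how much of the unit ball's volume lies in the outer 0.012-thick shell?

Shell fraction = 1 - (1-0.012)^169 ≈ 0.870006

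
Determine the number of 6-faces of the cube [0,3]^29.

Number of 6-faces = C(29,6) · 2^(29-6) = 475020 · 8388608 = 3984756572160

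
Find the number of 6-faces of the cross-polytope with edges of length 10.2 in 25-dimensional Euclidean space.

f_6(25-orthoplex) = 2^7 · (25 choose 7) = 61529600.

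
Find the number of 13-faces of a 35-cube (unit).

An n-cube has C(n,k)·2^(n-k) k-faces. Here C(35,13)·2^22 = 1476337800·4194304 = 6192209539891200.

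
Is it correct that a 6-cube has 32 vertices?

False. The 6-cube has 2^6 = 64 vertices.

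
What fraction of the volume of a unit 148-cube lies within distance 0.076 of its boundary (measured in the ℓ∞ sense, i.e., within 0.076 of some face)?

1 - (1 - 2·0.076)^148 = 1 - 0.848^148 ≈ 1 - 2.527e-11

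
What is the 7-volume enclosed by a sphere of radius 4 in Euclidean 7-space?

The n-ball volume is π^(n/2)·r^n/Γ(n/2+1). With n=7, r=4: V = 262144·π^3/105 ≈ 77410.6.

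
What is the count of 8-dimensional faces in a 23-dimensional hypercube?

Number of 8-faces = C(23,8) · 2^(23-8) = 490314 · 32768 = 16066609152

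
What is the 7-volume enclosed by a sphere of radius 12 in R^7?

V = 191102976·π^3/35 ≈ 1.69297e+08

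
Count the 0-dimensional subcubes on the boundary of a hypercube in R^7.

Choose 0 of 7 axes to span the face (C(7,0) = 1 way), then fix each of the remaining 7 coordinates at one of its two extreme values (2^7 = 128 ways): 1·128 = 128.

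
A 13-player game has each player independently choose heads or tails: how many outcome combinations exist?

The 13-cube has 2^13 = 8192 vertices.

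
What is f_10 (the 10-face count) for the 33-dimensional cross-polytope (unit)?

Each 10-face is the convex hull of 11 vertices, one chosen as ±e_i from each of 11 distinct axes: 2^11·C(33,11) = 396363202560.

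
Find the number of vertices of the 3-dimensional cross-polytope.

The vertices are ±e_1, ..., ±e_3, so there are 2·3 = 6.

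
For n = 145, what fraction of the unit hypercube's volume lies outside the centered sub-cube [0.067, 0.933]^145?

The inner cube has side 1-2·0.067 = 0.866 and volume (0.866)^145 ≈ 8.712e-10, so the shell holds 0.9999999991 of the volume.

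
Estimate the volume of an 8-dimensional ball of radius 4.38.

V_8(4.38) = π^(8/2) · (4.38)^8 / Γ(8/2 + 1) ≈ 549770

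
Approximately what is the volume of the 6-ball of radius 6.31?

Volume = π^{6/2}·(6.31)^6/Γ(4) ≈ 326193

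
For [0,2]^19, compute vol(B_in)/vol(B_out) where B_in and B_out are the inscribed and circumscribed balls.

The radii are 2/2 and 2√19/2, so the volume ratio is (1/√19)^19 = 19^{-19/2} ≈ 7.10953e-13.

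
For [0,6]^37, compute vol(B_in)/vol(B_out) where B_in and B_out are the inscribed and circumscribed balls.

Volume scales as r^n, and r_in/r_out = 1/√37, giving (1/√37)^37 ≈ 9.73348e-30.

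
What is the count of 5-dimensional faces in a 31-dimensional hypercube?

An n-cube has C(n,k)·2^(n-k) k-faces. Here C(31,5)·2^26 = 169911·67108864 = 11402534191104.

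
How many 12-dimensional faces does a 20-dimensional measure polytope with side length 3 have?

Number of 12-faces = C(20,12) · 2^(20-12) = 125970 · 256 = 32248320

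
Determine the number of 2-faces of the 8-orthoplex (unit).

An n-cross-polytope has 2^(k+1)·C(n,k+1) k-faces. Here 2^3·C(8,3) = 8·56 = 448.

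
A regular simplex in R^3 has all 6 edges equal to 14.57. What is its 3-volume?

Volume = (√2/12) · 14.57³ = 364.512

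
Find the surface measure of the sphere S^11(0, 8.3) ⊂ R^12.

|∂B_12(8.3)| ≈ 2.06351e+11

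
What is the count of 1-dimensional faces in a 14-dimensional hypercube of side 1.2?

Choose 1 of 14 axes to span the face (C(14,1) = 14 ways), then fix each of the remaining 13 coordinates at one of its two extreme values (2^13 = 8192 ways): 14·8192 = 114688.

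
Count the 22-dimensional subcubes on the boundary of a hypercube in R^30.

Choose 22 of 30 axes to span the face (C(30,22) = 5852925 ways), then fix each of the remaining 8 coordinates at one of its two extreme values (2^8 = 256 ways): 5852925·256 = 1498348800.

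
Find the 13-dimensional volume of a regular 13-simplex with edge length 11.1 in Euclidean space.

Volume = 11.1^13 · √(14/2^13) / 13! ≈ 257.803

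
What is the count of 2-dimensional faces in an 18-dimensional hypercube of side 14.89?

Choose 2 of 18 axes to span the face (C(18,2) = 153 ways), then fix each of the remaining 16 coordinates at one of its two extreme values (2^16 = 65536 ways): 153·65536 = 10027008.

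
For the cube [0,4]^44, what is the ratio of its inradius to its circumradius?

r_in = 4/2 (half the side); r_out = 4√44/2 (half the diagonal). Ratio = 1/√44 ≈ 0.150756.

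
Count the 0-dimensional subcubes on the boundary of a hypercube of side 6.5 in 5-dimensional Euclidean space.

Number of 0-faces = C(5,0) · 2^(5-0) = 1 · 32 = 32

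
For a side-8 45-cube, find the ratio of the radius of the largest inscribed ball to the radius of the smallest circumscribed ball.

For an n-cube of any side s, the inradius is s/2 and the circumradius is s√n/2, so the ratio is 1/√45 ≈ 0.149071.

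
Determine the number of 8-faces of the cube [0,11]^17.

An n-cube has C(n,k)·2^(n-k) k-faces. Here C(17,8)·2^9 = 24310·512 = 12446720.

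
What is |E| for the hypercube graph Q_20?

Each of the 2^20 = 1048576 vertices has degree 20; total edges = 20·2^20/2 = 10485760.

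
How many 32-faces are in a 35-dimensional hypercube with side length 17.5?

An n-cube has C(n,k)·2^(n-k) k-faces. Here C(35,32)·2^3 = 6545·8 = 52360.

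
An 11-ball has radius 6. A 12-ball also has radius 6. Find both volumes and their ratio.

V_11(6) ≈ 6.83547e+08. V_12(6) ≈ 2.90658e+09. Ratio V_11/V_12 ≈ 0.2352.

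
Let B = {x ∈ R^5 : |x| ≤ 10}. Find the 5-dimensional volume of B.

Volume = π^{5/2}·(10)^5/Γ(7/2) = 160000·π^2/3 ≈ 526379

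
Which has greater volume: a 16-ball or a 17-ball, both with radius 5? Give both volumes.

V_16(5) ≈ 3.59086e+10. V_17(5) ≈ 1.0756e+11. The 17-ball is larger.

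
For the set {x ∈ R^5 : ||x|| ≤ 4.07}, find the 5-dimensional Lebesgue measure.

Volume = π^{5/2}·(4.07)^5/Γ(7/2) ≈ 5878.55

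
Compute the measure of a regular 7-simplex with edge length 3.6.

V_7 = √(8) · 3.6^7 / (7! · 2^(7/2)) ≈ 0.388711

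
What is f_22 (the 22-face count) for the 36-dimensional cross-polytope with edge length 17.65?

f_22(36-orthoplex) = 2^23 · (36 choose 23) = 19384308124876800.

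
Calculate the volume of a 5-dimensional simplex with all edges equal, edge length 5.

V = (5^5 / 5!) · √((5+1) / 2^5) ≈ 11.2764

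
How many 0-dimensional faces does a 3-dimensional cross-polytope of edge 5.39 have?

Number of 0-faces = 2^(0+1) · C(3,0+1) = 2 · 3 = 6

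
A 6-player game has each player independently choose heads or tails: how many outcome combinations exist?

Each vertex is a binary string of length 6, so there are 2^6 = 64.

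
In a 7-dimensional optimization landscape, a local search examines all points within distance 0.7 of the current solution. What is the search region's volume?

The n-ball volume is π^(n/2)·r^n/Γ(n/2+1). With n=7, r=0.7: V ≈ 0.389105.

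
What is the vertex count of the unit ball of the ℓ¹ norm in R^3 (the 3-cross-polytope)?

Number of vertices = 2n = 6.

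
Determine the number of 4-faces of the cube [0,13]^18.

An n-cube has C(n,k)·2^(n-k) k-faces. Here C(18,4)·2^14 = 3060·16384 = 50135040.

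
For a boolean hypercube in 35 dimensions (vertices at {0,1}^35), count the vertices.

Each vertex is a binary string of length 35, so there are 2^35 = 34359738368.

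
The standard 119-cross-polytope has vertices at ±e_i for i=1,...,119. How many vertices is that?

An n-cross-polytope has 2n vertices; here n = 119, giving 238.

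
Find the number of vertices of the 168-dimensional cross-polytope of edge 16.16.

An n-cross-polytope has 2n vertices; here n = 168, giving 336.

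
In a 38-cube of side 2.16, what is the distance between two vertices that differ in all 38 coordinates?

The space diagonal of an n-cube of side s is s√n. Here 2.16·√38 ≈ 13.3151.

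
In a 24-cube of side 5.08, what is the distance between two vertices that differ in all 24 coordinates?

||(5.08,5.08,...,5.08)|| = √(24)·5.08 ≈ 24.8868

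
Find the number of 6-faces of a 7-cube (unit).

f_6(7-cube) = (7 choose 6) · 2^1 = 14.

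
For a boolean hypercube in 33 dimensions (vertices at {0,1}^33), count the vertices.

Number of vertices = 2^33 = 8589934592.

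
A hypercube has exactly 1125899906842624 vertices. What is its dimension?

2^n = 1125899906842624 ⇒ n = log_2(1125899906842624) = 50.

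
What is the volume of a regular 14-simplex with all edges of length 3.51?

For a regular n-simplex with edge a, V = (a^n / n!)·√((n+1)/2^n). With a=3.51, n=14: V ≈ 1.4953e-05.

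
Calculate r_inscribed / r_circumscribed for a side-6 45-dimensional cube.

For an n-cube of any side s, the inradius is s/2 and the circumradius is s√n/2, so the ratio is 1/√45 ≈ 0.149071.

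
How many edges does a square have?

Number of 1-faces = C(2,1)·2^(2-1) = 2·2 = 4.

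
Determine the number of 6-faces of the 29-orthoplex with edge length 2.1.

f_6(29-orthoplex) = 2^7 · (29 choose 7) = 199779840.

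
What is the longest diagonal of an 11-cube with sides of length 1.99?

Diagonal = √11 · 1.99 ≈ 6.60008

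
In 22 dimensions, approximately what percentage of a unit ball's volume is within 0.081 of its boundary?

1 - (1-0.081)^22 ≈ 0.844066 ≈ 84.41%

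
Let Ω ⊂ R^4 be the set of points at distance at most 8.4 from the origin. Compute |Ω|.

Volume = π^{4/2}·(8.4)^4/Γ(3) ≈ 24569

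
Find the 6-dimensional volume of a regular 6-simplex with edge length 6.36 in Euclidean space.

V_6 = √(7) · 6.36^6 / (6! · 2^(6/2)) ≈ 30.3997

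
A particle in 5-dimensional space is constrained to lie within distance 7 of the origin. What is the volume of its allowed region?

Volume = π^{5/2}·(7)^5/Γ(7/2) = 134456·π^2/15 ≈ 88468.5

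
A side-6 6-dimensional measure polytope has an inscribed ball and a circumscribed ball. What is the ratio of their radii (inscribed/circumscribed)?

For an n-cube of any side s, the inradius is s/2 and the circumradius is s√n/2, so the ratio is 1/√6 ≈ 0.408248.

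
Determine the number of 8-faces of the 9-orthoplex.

An n-cross-polytope has 2^(k+1)·C(n,k+1) k-faces. Here 2^9·C(9,9) = 512·1 = 512.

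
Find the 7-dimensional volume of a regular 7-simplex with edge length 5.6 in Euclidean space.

Volume = 5.6^7 · √(8/2^7) / 7! ≈ 8.56694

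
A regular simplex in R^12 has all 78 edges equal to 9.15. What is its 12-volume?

V = (9.15^12 / 12!) · √((12+1) / 2^12) ≈ 40.5049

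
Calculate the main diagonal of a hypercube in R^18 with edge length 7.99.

The space diagonal of an n-cube of side s is s√n. Here 7.99·√18 ≈ 33.8987.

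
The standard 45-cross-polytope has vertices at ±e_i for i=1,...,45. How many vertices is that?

The 45-dimensional cross-polytope has 2n = 2·45 = 90 vertices.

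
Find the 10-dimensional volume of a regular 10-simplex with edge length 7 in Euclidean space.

V_10 = √(11) · 7^10 / (10! · 2^(10/2)) ≈ 8.06796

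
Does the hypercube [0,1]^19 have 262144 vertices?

False. The 19-cube has 2^19 = 524288 vertices.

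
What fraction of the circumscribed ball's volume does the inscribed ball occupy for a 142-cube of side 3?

V_in / V_out = (r_in/r_out)^142 = (1/√142)^142 = 142^(-142/2) ≈ 1.54002e-153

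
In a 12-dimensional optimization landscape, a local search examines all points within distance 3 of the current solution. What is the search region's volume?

V_12(3) = π^(12/2) · (3)^12 / Γ(12/2 + 1) = 59049·π^6/80 ≈ 709613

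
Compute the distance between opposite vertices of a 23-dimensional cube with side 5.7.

Diagonal = √23 · 5.7 ≈ 27.3362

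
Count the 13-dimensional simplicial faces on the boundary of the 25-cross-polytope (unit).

Number of 13-faces = 2^(13+1) · C(25,13+1) = 16384 · 4457400 = 73030041600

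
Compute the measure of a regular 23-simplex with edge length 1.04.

For a regular n-simplex with edge a, V = (a^n / n!)·√((n+1)/2^n). With a=1.04, n=23: V ≈ 1.61262e-25.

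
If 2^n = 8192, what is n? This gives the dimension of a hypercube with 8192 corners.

The n-cube has 2^n vertices, and 8192 = 2^13, so n = 13.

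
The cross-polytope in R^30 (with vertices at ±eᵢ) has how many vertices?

The vertices are ±e_1, ..., ±e_30, so there are 2·30 = 60.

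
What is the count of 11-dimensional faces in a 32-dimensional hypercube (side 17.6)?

An n-cube has C(n,k)·2^(n-k) k-faces. Here C(32,11)·2^21 = 129024480·2097152 = 270583946280960.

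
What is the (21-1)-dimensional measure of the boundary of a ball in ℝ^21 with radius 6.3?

S = n·V_n(r)/r = 21·V_21(6.3)/6.3 (volume-to-surface relation), giving 2.8417e+15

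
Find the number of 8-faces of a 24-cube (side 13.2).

Choose 8 of 24 axes to span the face (C(24,8) = 735471 ways), then fix each of the remaining 16 coordinates at one of its two extreme values (2^16 = 65536 ways): 735471·65536 = 48199827456.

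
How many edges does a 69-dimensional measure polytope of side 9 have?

An n-cube has n·2^(n-1) edges. With n = 69: 69·295147905179352825856 = 20365205457375344984064.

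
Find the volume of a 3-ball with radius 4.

The n-ball volume is π^(n/2)·r^n/Γ(n/2+1). With n=3, r=4: V = 256·π/3 ≈ 268.083.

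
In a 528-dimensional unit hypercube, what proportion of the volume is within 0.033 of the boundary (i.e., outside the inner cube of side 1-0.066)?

1 - (1 - 2·0.033)^528 = 1 - 0.934^528 ≈ 1 - 2.204e-16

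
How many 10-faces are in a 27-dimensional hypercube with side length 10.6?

An n-cube has C(n,k)·2^(n-k) k-faces. Here C(27,10)·2^17 = 8436285·131072 = 1105760747520.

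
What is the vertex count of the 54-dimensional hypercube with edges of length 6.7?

Number of vertices = 2^54 = 18014398509481984.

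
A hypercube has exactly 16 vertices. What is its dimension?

Since 2^n = 16, we have n = 4.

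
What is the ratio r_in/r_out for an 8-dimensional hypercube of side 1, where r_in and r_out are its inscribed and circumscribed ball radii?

r_in / r_out = (1/2) / (1√8/2) = 1/√8 ≈ 0.353553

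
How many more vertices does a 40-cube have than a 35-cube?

The 40-cube has 2^40 = 1099511627776 vertices. The 35-cube has 2^35 = 34359738368 vertices. Difference: 1099511627776 - 34359738368 = 1065151889408.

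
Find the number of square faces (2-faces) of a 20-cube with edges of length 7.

Number of 2-faces = C(20,2) · 2^(20-2) = 190 · 262144 = 49807360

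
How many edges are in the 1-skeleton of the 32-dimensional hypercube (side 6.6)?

An n-cube has n·2^(n-1) edges. With n = 32: 32·2147483648 = 68719476736.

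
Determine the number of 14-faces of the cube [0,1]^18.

Number of 14-faces = C(18,14) · 2^(18-14) = 3060 · 16 = 48960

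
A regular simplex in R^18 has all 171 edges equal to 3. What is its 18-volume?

V = (3^18 / 18!) · √((18+1) / 2^18) ≈ 5.15167e-10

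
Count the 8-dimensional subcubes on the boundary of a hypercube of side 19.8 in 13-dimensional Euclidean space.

Choose 8 of 13 axes to span the face (C(13,8) = 1287 ways), then fix each of the remaining 5 coordinates at one of its two extreme values (2^5 = 32 ways): 1287·32 = 41184.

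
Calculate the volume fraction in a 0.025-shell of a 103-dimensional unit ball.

1 - (1-0.025)^103 ≈ 0.926299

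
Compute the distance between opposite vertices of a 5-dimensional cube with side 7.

The space diagonal of an n-cube of side s is s√n. Here 7·√5 ≈ 15.6525.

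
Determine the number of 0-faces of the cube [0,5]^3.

Number of 0-faces = C(3,0) · 2^(3-0) = 1 · 8 = 8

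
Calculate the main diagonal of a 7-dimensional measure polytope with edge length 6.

d = √(6² + 6² + ... + 6²) [7 terms] = √(7·6²) = 6√7 ≈ 15.8745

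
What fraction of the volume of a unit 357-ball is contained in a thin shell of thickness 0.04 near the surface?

Shell fraction = 1 - (1-0.04)^357 ≈ 0.9999995314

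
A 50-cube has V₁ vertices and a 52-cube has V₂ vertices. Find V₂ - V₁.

V₁ = 2^50 = 1125899906842624. V₂ = 2^52 = 4503599627370496. V₂ - V₁ = 3377699720527872.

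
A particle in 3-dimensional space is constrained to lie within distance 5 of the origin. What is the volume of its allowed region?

V = 500·π/3 ≈ 523.599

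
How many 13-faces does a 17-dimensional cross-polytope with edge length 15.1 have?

Number of 13-faces = 2^(13+1) · C(17,13+1) = 16384 · 680 = 11141120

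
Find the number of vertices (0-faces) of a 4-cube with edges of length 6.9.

An n-cube has C(n,k)·2^(n-k) k-faces. Here C(4,0)·2^4 = 1·16 = 16.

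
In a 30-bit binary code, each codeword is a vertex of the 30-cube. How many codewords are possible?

Number of vertices = 2^30 = 1073741824.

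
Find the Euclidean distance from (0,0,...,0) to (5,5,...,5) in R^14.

||(5,5,...,5)|| = √(14)·5 ≈ 18.7083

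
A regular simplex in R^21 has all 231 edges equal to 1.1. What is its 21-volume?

Volume = 1.1^21 · √(22/2^21) / 21! ≈ 4.69136e-22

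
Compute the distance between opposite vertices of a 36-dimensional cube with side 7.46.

||(7.46,7.46,...,7.46)|| = √(36)·7.46 = 44.76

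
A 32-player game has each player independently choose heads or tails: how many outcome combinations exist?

Number of vertices = 2^32 = 4294967296.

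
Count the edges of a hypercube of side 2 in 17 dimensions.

The 17-cube has n·2^(n-1) = 17·2^16 = 17·65536 = 1114112 edges.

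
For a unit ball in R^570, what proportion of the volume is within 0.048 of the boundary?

1 - (1-0.048)^570 ≈ 1 - 6.654e-13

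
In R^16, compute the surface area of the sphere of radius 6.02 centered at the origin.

S_16(6.02) = 2·π^(16/2)·(6.02)^15 / Γ(16/2) ≈ 1.861e+12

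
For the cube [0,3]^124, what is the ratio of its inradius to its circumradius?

For an n-cube of any side s, the inradius is s/2 and the circumradius is s√n/2, so the ratio is 1/√124 ≈ 0.0898027.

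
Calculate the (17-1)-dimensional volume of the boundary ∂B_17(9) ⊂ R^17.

S_17(9) = 2·π^(17/2)·(9)^16 / Γ(17/2) = 11712917736940032·π^8/25025 ≈ 4.44109e+15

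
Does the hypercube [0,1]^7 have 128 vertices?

True. The 7-cube has 2^7 = 128 vertices.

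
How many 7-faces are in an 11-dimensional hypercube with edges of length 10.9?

f_7(11-cube) = (11 choose 7) · 2^4 = 5280.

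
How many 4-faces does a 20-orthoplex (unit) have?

Each 4-face is the convex hull of 5 vertices, one chosen as ±e_i from each of 5 distinct axes: 2^5·C(20,5) = 496128.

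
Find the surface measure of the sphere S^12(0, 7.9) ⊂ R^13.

|∂B_13(7.9)| ≈ 6.99536e+11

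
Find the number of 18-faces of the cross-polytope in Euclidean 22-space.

An n-cross-polytope has 2^(k+1)·C(n,k+1) k-faces. Here 2^19·C(22,19) = 524288·1540 = 807403520.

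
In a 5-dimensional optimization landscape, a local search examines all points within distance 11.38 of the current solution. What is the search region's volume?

V_5(11.38) = π^(5/2) · (11.38)^5 / Γ(5/2 + 1) ≈ 1.00464e+06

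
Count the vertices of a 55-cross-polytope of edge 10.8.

An n-cross-polytope has 2n vertices; here n = 55, giving 110.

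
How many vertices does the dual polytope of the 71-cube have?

An n-cross-polytope has 2n vertices; here n = 71, giving 142.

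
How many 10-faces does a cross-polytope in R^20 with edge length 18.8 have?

Each 10-face is the convex hull of 11 vertices, one chosen as ±e_i from each of 11 distinct axes: 2^11·C(20,11) = 343982080.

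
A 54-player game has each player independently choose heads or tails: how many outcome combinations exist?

Each vertex is a binary string of length 54, so there are 2^54 = 18014398509481984.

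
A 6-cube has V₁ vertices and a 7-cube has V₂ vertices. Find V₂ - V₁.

V₁ = 2^6 = 64. V₂ = 2^7 = 128. V₂ - V₁ = 64.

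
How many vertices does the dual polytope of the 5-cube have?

An n-cross-polytope has 2n vertices; here n = 5, giving 10.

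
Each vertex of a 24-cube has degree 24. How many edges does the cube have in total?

The 24-cube has n·2^(n-1) = 24·2^23 = 24·8388608 = 201326592 edges.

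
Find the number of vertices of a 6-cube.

An n-cube has 2^n vertices; for n = 6 that is 2^6 = 64.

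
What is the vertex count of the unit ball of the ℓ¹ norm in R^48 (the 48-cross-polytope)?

Number of vertices = 2n = 96.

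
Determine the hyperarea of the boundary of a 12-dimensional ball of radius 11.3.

The surface area of an n-ball is 2π^(n/2) r^(n-1) / Γ(n/2). For n=12, r=11.3: 6.14626e+12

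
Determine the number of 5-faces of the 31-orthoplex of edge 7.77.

Each 5-face is the convex hull of 6 vertices, one chosen as ±e_i from each of 6 distinct axes: 2^6·C(31,6) = 47121984.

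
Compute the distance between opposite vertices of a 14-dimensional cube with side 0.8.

||(0.8,0.8,...,0.8)|| = √(14)·0.8 ≈ 2.99333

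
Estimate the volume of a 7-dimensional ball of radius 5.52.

The n-ball volume is π^(n/2)·r^n/Γ(n/2+1). With n=7, r=5.52: V ≈ 737826.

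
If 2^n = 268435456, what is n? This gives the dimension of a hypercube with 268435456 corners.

n = log_2(268435456) = 28.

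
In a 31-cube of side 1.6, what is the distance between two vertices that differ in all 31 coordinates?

d = √(1.6² + 1.6² + ... + 1.6²) [31 terms] = √(31·1.6²) = 1.6√31 ≈ 8.90842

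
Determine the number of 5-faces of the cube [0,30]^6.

Choose 5 of 6 axes to span the face (C(6,5) = 6 ways), then fix each of the remaining 1 coordinate at one of its two extreme values (2^1 = 2 ways): 6·2 = 12.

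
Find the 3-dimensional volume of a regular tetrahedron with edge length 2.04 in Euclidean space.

Volume = (√2/12) · 2.04³ = 1.00052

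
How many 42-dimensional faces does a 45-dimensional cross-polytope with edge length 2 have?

f_42(45-orthoplex) = 2^43 · (45 choose 43) = 8708132091985920.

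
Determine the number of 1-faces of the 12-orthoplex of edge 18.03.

An n-cross-polytope has 2^(k+1)·C(n,k+1) k-faces. Here 2^2·C(12,2) = 4·66 = 264.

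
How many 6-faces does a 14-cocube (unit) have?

f_6(14-orthoplex) = 2^7 · (14 choose 7) = 439296.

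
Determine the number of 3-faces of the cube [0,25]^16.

An n-cube has C(n,k)·2^(n-k) k-faces. Here C(16,3)·2^13 = 560·8192 = 4587520.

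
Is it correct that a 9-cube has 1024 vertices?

False. The 9-cube has 2^9 = 512 vertices.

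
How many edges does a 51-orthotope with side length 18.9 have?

Each of the 2^51 = 2251799813685248 vertices has degree 51; total edges = 51·2^51/2 = 57420895248973824.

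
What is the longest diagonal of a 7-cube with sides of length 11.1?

Diagonal = √7 · 11.1 ≈ 29.3678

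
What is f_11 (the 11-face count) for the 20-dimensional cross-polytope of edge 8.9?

f_11(20-orthoplex) = 2^12 · (20 choose 12) = 515973120.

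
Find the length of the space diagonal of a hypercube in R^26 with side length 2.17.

d = √(2.17² + 2.17² + ... + 2.17²) [26 terms] = √(26·2.17²) = 2.17√26 ≈ 11.0649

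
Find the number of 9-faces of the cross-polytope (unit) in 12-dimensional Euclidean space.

Number of 9-faces = 2^(9+1) · C(12,9+1) = 1024 · 66 = 67584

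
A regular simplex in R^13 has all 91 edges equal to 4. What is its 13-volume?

V = (4^13 / 13!) · √((13+1) / 2^13) ≈ 0.000445521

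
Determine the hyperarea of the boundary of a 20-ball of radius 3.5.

|∂B_20(3.5)| = 1628413597910449·π^10/13589544960 ≈ 1.12217e+10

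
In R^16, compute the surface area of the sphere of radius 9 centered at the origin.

The surface area of an n-ball is 2π^(n/2) r^(n-1) / Γ(n/2). For n=16, r=9: 22876792454961·π^8/280 ≈ 7.7524e+14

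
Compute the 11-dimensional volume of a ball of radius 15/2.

V = 64072265625·π^5/2464 ≈ 7.95754e+09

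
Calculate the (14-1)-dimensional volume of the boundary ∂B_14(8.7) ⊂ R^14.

S_14(8.7) = 2·π^(14/2)·(8.7)^13 / Γ(14/2) ≈ 1.37245e+13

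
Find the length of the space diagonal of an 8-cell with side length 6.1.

Diagonal = √4 · 6.1 = 12.2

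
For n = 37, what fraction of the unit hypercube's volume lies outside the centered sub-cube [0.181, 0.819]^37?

Shell fraction = 1 - (1-0.362)^37 ≈ 0.99999994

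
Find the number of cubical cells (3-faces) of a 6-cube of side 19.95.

Number of 3-faces = C(6,3) · 2^(6-3) = 20 · 8 = 160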